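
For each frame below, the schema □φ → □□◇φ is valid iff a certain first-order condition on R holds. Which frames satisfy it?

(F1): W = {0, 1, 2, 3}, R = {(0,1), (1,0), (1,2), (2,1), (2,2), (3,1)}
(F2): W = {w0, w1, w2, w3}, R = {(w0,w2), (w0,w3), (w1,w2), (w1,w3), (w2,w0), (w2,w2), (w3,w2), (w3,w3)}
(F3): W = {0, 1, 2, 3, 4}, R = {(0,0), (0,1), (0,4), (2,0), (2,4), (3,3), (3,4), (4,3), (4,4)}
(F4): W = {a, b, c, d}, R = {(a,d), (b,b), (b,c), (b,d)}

(F1), (F2)

This is the axiom for a generalized confluence (Geach) condition; its first-order frame correspondent is ∀x ∀z (xR²z → ∃w (xRw ∧ zRw)).
(F1): satisfies the condition.
(F2): satisfies the condition.
(F3): fails — 0R²1 but no w with 0Rw and 1Rw.
(F4): fails — bR²c but no w with bRw and cRw.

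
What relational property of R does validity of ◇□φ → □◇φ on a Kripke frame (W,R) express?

Suppose ◇□φ→□◇φ is valid. Take Rxy, Rxz and set V(φ)={w : Ryw}. Then □φ at y so ◇□φ at x, so □◇φ at x, so ◇φ at z, giving w with Rzw and Ryw.
Conversely, on a frame with convergence the schema holds at every world under every valuation.
So the correspondent is convergence.

convergence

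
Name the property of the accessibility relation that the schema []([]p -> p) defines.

Suppose □(□p→p) is valid. Take Rxy and set V(p)={w : Ryw}. Then at y, □p holds; since □(□p→p) at x, □p→p at y, so p at y, i.e. Ryy.
Conversely, any frame satisfying forall x forall y (Rxy -> Ryy) validates the schema.
Frame condition: forall x forall y (Rxy -> Ryy).

Shift-reflexivity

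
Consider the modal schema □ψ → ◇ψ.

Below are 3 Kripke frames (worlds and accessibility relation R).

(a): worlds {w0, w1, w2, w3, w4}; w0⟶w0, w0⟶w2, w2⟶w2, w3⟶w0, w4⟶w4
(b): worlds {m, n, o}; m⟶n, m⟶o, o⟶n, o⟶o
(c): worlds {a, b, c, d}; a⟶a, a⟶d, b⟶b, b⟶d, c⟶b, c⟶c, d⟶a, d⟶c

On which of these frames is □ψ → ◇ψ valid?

(c)

This is the axiom for seriality; its first-order frame correspondent is ∀x ∃y Rxy.
(a): fails — world w1 has no successor.
(b): fails — world n has no successor.
(c): condition met.
Valid on: (c).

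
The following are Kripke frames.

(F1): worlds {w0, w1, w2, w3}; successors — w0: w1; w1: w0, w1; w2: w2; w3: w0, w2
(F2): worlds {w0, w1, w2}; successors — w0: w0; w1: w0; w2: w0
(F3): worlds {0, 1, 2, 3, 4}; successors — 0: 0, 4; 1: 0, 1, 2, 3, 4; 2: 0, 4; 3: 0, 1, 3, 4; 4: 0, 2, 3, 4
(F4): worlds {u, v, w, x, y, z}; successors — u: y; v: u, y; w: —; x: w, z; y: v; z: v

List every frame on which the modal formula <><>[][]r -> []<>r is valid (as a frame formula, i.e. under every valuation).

(F2), (F3)

This is the axiom for a generalized confluence (Geach) condition; its first-order frame correspondent is forall x forall y forall z ((x R^2 y & xRz) -> exists w (y R^2 w & zRw)).
(F1): fails — w3R²w1, w3Rw2 but no w with w1R²w and w2Rw.
(F2): condition met.
(F3): condition met.
(F4): fails — vR²y, vRy but no t with yR²t and yRt.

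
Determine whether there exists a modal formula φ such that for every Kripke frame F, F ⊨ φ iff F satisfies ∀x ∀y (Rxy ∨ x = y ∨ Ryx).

Any modally definable frame class is closed under disjoint unions.
Take 2 disjoint single-world reflexive frames: each is trivially connected, but their disjoint union has 2 worlds with no edge between distinct components, so it is not connected.
Hence connectedness of R is not modally definable.

Not definable by any modal formula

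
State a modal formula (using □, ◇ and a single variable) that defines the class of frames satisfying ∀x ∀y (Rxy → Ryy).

□(□p → p)

This is shift-reflexivity; the standard corresponding axiom is T□: □(□p → p).
Suppose □(□p→p) is valid. Take Rxy and set V(p)={w : Ryw}. Then at y, □p holds; since □(□p→p) at x, □p→p at y, so p at y, i.e. Ryy.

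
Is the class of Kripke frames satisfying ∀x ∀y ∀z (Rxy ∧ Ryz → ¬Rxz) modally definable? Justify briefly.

If a class were modally definable it would be closed under surjective bounded morphisms (Goldblatt–Thomason).
The 3-cycle (worlds a,b,c with a→b→c→a) is intransitive. Mapping every world to a single reflexive point • is a surjective bounded morphism; the reflexive point is not intransitive (R••∧R•• but R••).
So the class is not modally definable.

Not definable by any modal formula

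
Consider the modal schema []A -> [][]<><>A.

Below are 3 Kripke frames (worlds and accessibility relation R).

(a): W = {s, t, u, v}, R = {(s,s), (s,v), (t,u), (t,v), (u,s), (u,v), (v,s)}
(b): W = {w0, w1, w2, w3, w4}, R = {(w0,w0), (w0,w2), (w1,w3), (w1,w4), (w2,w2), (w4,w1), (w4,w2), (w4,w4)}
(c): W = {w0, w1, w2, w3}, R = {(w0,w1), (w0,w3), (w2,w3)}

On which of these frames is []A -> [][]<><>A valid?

(a), (c)

Frame correspondent (Sahlqvist): forall x forall z (x R^2 z -> exists w (xRw & z R^2 w)) — i.e. a generalized confluence (Geach) condition.
(a): holds.
(b): fails — w1R²w2 but no w with w1Rw and w2R²w.
(c): holds.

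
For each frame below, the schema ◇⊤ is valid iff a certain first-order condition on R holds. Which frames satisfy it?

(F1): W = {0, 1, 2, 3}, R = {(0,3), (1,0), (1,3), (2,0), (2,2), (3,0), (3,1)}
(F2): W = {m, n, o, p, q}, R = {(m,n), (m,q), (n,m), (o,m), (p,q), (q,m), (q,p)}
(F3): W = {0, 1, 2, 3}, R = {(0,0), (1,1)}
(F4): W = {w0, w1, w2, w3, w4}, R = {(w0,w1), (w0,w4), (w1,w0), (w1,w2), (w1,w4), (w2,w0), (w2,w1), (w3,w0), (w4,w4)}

(F1), (F2), (F4)

Frame correspondent (Sahlqvist): ∀x ∃y Rxy — i.e. seriality.
(F1): ✓.
(F2): ✓.
(F3): fails — world 2 has no successor.
(F4): ✓.
Valid on: (F1), (F2), (F4).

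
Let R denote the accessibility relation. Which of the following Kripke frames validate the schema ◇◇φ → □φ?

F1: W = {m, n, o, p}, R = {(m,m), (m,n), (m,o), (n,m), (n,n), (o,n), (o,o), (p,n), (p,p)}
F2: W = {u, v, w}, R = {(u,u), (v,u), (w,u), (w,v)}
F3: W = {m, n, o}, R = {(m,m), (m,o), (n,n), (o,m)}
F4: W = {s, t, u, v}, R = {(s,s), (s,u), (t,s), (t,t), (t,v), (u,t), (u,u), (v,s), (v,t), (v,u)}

Frame correspondent (Sahlqvist): ∀x ∀y ∀z ((xR²y ∧ xRz) → ∃w (y = w ∧ z = w)) — i.e. a generalized confluence (Geach) condition.
F1: fails — mR²m, mRn but m ≠ n.
F2: fails — wR²u, wRv but u ≠ v.
F3: fails — mR²m, mRo but m ≠ o.
F4: fails — sR²s, sRu but s ≠ u.
Valid on no frame.

none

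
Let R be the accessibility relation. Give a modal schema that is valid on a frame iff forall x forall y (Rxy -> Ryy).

A defining formula is □(□s → s) (the T□ axiom).
Suppose □(□s→s) is valid. Take Rxy and set V(s)={w : Ryw}. Then at y, □s holds; since □(□s→s) at x, □s→s at y, so s at y, i.e. Ryy.

□(□s → s)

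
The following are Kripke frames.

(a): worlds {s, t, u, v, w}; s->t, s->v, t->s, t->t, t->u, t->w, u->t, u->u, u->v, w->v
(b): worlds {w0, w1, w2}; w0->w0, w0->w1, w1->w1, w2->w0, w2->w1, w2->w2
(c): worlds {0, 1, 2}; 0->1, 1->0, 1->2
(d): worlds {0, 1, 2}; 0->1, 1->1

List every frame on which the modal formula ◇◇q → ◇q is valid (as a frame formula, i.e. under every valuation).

(b), (d)

The schema corresponds to transitivity: ∀x ∀y ∀z (Rxy ∧ Ryz → Rxz).
(a): fails — Rut and Rts but not Rus.
(b): condition met.
(c): fails — R01 and R12 but not R02.
(d): condition met.
Valid on: (b), (d).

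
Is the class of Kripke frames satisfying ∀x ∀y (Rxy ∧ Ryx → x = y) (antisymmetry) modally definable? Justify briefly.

If a class were modally definable it would be closed under surjective bounded morphisms (Goldblatt–Thomason).
The 6-cycle (worlds w0,w1,w2,w3,w4,w5 with w0→w1→w2→w3→w4→w5→w0) is antisymmetric. Sending even-indexed worlds to a and odd-indexed worlds to b is a surjective bounded morphism onto the two-world frame with a↔b, which is not antisymmetric.
So no modal formula (or set of formulas) defines exactly the antisymmetric frames.

No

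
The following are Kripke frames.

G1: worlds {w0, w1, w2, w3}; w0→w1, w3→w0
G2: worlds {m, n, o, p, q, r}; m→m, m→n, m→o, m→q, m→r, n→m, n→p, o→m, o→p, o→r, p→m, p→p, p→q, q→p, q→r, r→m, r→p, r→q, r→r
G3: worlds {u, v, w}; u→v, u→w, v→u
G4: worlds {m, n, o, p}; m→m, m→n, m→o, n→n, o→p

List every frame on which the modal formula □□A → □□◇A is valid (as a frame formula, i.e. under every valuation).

The schema corresponds to a generalized confluence (Geach) condition: ∀x ∀z (xR²z → ∃w (xR²w ∧ zRw)).
G1: fails — w3R²w1 but no w with w3R²w and w1Rw.
G2: satisfies the condition.
G3: fails — uR²u but no t with uR²t and uRt.
G4: fails — mR²p but no w with mR²w and pRw.
Valid on: G2.

G2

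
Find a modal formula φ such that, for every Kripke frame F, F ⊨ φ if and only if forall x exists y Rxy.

The condition is seriality. The D schema □p → ◇p defines it.

□p → ◇p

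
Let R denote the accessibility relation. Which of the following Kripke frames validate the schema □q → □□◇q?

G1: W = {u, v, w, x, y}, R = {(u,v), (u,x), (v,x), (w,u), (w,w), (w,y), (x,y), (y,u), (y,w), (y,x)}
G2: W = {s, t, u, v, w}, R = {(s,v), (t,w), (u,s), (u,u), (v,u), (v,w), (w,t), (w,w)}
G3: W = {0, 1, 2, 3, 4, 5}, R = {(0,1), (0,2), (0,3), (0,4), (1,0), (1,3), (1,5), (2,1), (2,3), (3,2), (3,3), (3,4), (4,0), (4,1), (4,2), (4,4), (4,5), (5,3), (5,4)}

G3

Frame correspondent (Sahlqvist): ∀x ∀z (xR²z → ∃w (xRw ∧ zRw)) — i.e. a generalized confluence (Geach) condition.
G1: fails — uR²x but no t with uRt and xRt.
G2: fails — sR²u but no w* with sRw* and uRw*.
G3: satisfies the condition.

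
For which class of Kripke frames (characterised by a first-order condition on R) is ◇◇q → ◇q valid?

Equivalently (dual form): □q → □□q.
Suppose □q→□□q is valid. Take Rxy, Ryz and set V(q)={w : Rxw}. Then □q at x, so □□q at x, so □q at y, so q at z, i.e. Rxz.
The converse is a direct semantic check.
Frame condition: ∀x ∀y ∀z (Rxy ∧ Ryz → Rxz).

transitivity: ∀x ∀y ∀z (Rxy ∧ Ryz → Rxz)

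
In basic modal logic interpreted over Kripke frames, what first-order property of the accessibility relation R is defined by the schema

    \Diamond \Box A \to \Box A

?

This schema is equivalent to the 5 axiom ◇A → □◇A.
It corresponds to the Euclidean property: \forall x \forall y \forall z (Rxy \wedge Rxz \to Ryz).

the Euclidean property: \forall x \forall y \forall z (Rxy \wedge Rxz \to Ryz)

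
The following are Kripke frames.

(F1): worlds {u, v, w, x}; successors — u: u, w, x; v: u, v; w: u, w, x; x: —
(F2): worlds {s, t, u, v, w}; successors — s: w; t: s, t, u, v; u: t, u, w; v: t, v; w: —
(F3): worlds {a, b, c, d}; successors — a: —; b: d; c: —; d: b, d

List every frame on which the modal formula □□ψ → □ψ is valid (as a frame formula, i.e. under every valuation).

(F1), (F3)

Frame correspondent (Sahlqvist): ∀x ∀y (Rxy → ∃z (Rxz ∧ Rzy)) — i.e. density.
(F1): satisfies the condition.
(F2): fails — Rsw but no z with Rsz and Rzw.
(F3): satisfies the condition.
Valid on: (F1), (F3).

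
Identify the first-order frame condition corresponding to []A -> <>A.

Suppose □A→◇A is valid. At any x set V(A)=W. Then □A at x, so ◇A at x, so x has a successor.

seriality: forall x exists y Rxy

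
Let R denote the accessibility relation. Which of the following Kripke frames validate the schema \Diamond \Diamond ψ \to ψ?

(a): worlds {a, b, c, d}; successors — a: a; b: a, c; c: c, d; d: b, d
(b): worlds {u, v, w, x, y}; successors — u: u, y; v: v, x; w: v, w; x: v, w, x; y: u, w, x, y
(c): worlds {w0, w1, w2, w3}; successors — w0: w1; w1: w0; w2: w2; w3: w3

(c)

This is the axiom for a generalized confluence (Geach) condition; its first-order frame correspondent is \forall x \forall y (x R^2 y \to \exists w (y = w \wedge x = w)).
(a): fails — bR²a but a ≠ b.
(b): fails — uR²w but w ≠ u.
(c): condition met.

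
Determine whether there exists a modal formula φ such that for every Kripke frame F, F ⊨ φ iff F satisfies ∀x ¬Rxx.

Modal frame validity is preserved under surjective bounded morphisms.
The 2-cycle (worlds 0,1 with 0→1→0) is irreflexive, and the map sending every world to a single reflexive point • is a surjective bounded morphism (forth: every edge maps to (•,•); back: every world has a successor). So any modal formula valid on the 2-cycle is also valid on the reflexive point, which is not irreflexive.
Hence irreflexivity is not modally definable.

No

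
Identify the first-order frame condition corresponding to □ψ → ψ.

reflexivity

This is the T axiom.
It corresponds to reflexivity: ∀x Rxx.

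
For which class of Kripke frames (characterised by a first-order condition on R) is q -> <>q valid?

Replacing q by ¬q and contraposing gives the equivalent schema □q → q.
Suppose □q→q is valid. At any x set V(q)={w : Rxw}. Then □q holds at x, so q holds at x, i.e. Rxx.

Reflexivity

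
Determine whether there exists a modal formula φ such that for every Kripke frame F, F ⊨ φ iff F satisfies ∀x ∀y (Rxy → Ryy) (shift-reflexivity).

This is a Sahlqvist condition; the T□ axiom □(□r → r) defines it.
Suppose □(□r→r) is valid. Take Rxy and set V(r)={w : Ryw}. Then at y, □r holds; since □(□r→r) at x, □r→r at y, so r at y, i.e. Ryy.

Yes, by □(□r → r)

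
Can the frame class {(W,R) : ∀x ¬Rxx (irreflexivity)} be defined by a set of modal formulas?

Modal frame validity is preserved under surjective bounded morphisms.
The 2-cycle (worlds 0,1 with 0→1→0) is irreflexive, and the map sending every world to a single reflexive point • is a surjective bounded morphism (forth: every edge maps to (•,•); back: every world has a successor). So any modal formula valid on the 2-cycle is also valid on the reflexive point, which is not irreflexive.
Hence irreflexivity is not modally definable.

No — not modally definable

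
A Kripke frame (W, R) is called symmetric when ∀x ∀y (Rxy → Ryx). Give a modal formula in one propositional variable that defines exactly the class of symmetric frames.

A defining formula is ψ → □◇ψ (the B axiom).
Suppose ψ→□◇ψ is valid. Take Rxy and set V(ψ)={x}. Then ψ at x, so □◇ψ at x, so ◇ψ at y, so some z with Ryz has ψ; z=x, i.e. Ryx.

ψ → □◇ψ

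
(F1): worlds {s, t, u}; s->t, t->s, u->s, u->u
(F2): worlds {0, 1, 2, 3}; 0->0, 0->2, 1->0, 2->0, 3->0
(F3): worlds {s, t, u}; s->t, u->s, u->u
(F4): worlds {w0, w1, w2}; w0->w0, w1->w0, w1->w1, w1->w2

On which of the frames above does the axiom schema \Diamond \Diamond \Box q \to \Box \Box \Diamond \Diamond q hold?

Frame correspondent (Sahlqvist): \forall x \forall y \forall z ((x R^2 y \wedge x R^2 z) \to \exists w (yRw \wedge z R^2 w)) — i.e. a generalized confluence (Geach) condition.
(F1): fails — sR²s, sR²s but no w with sRw and sR²w.
(F2): holds.
(F3): fails — uR²s, uR²s but no w with sRw and sR²w.
(F4): fails — w1R²w0, w1R²w2 but no w with w0Rw and w2R²w.
Valid on: (F2).

(F2)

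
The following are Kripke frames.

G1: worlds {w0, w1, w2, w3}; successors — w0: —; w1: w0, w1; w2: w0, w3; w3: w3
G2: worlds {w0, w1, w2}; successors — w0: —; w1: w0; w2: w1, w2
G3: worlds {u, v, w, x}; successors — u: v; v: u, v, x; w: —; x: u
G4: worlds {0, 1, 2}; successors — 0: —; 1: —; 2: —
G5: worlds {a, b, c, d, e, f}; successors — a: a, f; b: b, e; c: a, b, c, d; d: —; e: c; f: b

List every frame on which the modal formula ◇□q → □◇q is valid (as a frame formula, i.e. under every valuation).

Frame correspondent (Sahlqvist): ∀x ∀y ∀z (Rxy ∧ Rxz → ∃w (Ryw ∧ Rzw)) — i.e. convergence.
G1: fails — Rw1w1 and Rw1w0 but w1 and w0 have no common successor.
G2: fails — Rw1w0 and Rw1w0 but w0 and w0 have no common successor.
G3: fails — Rvu and Rvx but u and x have no common successor.
G4: condition met.
G5: fails — Raa and Raf but a and f have no common successor.

G4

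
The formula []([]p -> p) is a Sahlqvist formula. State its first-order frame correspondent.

Shift-reflexivity

Suppose □(□p→p) is valid. Take Rxy and set V(p)={w : Ryw}. Then at y, □p holds; since □(□p→p) at x, □p→p at y, so p at y, i.e. Ryy.
The converse is a direct semantic check.
So the correspondent is shift-reflexivity.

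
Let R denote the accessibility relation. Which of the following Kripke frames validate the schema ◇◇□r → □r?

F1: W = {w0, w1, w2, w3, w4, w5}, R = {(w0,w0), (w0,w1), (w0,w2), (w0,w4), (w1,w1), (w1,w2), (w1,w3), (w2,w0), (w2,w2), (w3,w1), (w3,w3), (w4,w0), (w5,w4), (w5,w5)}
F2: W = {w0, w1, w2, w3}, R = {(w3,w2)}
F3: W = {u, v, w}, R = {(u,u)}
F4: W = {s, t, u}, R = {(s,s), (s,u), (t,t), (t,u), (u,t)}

F2, F3

This is the axiom for a generalized confluence (Geach) condition; its first-order frame correspondent is ∀x ∀y ∀z ((xR²y ∧ xRz) → ∃w (yRw ∧ z = w)).
F1: fails — w0R²w1, w0Rw0 but no w with w1Rw and w0=w.
F2: ✓.
F3: ✓.
F4: fails — sR²t, sRs but no w with tRw and s=w.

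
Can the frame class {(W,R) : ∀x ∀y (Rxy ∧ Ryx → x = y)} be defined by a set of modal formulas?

No

Any modally definable frame class is closed under surjective bounded morphisms.
The 8-cycle (worlds a,b,c,d,e,f,g,h with a→b→c→d→e→f→g→h→a) is antisymmetric. Sending even-indexed worlds to • and odd-indexed worlds to ∘ is a surjective bounded morphism onto the two-world frame with •↔∘, which is not antisymmetric.
Hence antisymmetry is not modally definable.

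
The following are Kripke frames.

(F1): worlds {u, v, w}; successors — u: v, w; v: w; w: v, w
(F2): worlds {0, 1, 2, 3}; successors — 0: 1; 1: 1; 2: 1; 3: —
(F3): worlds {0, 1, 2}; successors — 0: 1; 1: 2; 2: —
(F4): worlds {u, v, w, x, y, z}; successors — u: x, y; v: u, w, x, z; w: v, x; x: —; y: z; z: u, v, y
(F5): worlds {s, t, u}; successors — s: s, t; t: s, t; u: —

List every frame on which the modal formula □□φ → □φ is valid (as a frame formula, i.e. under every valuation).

(F1), (F2), (F5)

Frame correspondent (Sahlqvist): ∀x ∀y (Rxy → ∃z (Rxz ∧ Rzy)) — i.e. density.
(F1): holds.
(F2): holds.
(F3): fails — R12 but no z with R1z and Rz2.
(F4): fails — Rvz but no t with Rvt and Rtz.
(F5): holds.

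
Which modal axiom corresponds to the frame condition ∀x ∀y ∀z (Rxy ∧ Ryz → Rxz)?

□s → □□s

The condition is transitivity. The 4 schema □s → □□s defines it.
Suppose □s→□□s is valid. Take Rxy, Ryz and set V(s)={w : Rxw}. Then □s at x, so □□s at x, so □s at y, so s at z, i.e. Rxz.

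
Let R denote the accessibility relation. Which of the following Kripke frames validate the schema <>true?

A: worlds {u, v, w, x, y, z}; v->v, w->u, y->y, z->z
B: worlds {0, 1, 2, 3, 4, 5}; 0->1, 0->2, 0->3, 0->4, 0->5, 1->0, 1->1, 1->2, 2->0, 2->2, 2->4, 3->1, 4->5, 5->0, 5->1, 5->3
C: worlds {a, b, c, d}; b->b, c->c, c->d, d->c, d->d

Frame correspondent (Sahlqvist): forall x exists y Rxy — i.e. seriality.
A: fails — world u has no successor.
B: ✓.
C: fails — world a has no successor.
Valid on: B.

B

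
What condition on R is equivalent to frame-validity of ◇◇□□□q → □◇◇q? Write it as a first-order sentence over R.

This is a Sahlqvist (Geach-type) schema ◇^2□^3q → □^1◇^2q.
Minimal-valuation argument: fix x; take any y with xR^2y and any z with xR^1z. Set V(q) to the set of worlds R-reachable from y in exactly 3 steps. Then □^3q holds at y, so the antecedent holds at x; validity forces ◇^2q at z, giving a w with zR^2w and yR^3w.
First-order correspondent: ∀x ∀y ∀z ((xR²y ∧ xRz) → ∃w (yR³w ∧ zR²w)).

∀x ∀y ∀z ((xR²y ∧ xRz) → ∃w (yR³w ∧ zR²w))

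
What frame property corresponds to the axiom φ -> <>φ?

reflexivity: forall x Rxx

This is a form of the T axiom.
It corresponds to reflexivity: forall x Rxx.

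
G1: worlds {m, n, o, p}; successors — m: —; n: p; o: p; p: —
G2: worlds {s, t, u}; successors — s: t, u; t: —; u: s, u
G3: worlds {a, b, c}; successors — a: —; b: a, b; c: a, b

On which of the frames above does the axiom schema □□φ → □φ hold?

The schema corresponds to density: ∀x ∀y (Rxy → ∃z (Rxz ∧ Rzy)).
G1: fails — Rnp but no z with Rnz and Rzp.
G2: fails — Rst but no z with Rsz and Rzt.
G3: holds.

G3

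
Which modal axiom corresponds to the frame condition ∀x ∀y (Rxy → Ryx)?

A defining formula is p → □◇p (the B axiom).
Suppose p→□◇p is valid. Take Rxy and set V(p)={x}. Then p at x, so □◇p at x, so ◇p at y, so some z with Ryz has p; z=x, i.e. Ryx.

p → □◇p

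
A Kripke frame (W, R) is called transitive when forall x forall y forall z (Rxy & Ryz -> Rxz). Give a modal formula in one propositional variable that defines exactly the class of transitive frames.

□ψ → □□ψ

The condition is transitivity. The 4 schema □ψ → □□ψ defines it.
Suppose □ψ→□□ψ is valid. Take Rxy, Ryz and set V(ψ)={w : Rxw}. Then □ψ at x, so □□ψ at x, so □ψ at y, so ψ at z, i.e. Rxz.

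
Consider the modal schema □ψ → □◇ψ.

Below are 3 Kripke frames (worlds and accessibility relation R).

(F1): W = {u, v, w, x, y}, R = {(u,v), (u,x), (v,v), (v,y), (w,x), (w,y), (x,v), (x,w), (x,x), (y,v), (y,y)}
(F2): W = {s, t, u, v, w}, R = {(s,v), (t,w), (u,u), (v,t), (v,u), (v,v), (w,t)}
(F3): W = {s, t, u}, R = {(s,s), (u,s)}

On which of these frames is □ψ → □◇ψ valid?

(F1), (F3)

The schema corresponds to a generalized confluence (Geach) condition: ∀x ∀z (xRz → ∃w (xRw ∧ zRw)).
(F1): condition met.
(F2): fails — tRw but no w* with tRw* and wRw*.
(F3): condition met.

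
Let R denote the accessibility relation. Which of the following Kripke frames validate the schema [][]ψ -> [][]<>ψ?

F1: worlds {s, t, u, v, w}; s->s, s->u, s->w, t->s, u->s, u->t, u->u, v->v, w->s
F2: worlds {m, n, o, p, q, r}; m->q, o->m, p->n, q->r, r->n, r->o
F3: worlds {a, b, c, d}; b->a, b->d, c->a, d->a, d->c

The schema corresponds to a generalized confluence (Geach) condition: forall x forall z (x R^2 z -> exists w (x R^2 w & zRw)).
F1: satisfies the condition.
F2: fails — mR²r but no w with mR²w and rRw.
F3: fails — bR²a but no w with bR²w and aRw.
Valid on: F1.

F1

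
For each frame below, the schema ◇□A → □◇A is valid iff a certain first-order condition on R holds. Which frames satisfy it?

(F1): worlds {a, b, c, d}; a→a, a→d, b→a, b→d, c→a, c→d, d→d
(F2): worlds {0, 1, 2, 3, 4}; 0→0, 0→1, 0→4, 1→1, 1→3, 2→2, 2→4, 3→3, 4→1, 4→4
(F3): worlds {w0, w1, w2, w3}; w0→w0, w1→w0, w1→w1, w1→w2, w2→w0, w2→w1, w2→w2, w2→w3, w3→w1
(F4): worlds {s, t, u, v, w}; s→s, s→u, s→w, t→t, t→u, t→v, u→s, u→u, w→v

(F1), (F2)

This is the axiom for convergence; its first-order frame correspondent is ∀x ∀y ∀z (Rxy ∧ Rxz → ∃w (Ryw ∧ Rzw)).
(F1): satisfies the condition.
(F2): satisfies the condition.
(F3): fails — Rw2w0 and Rw2w3 but w0 and w3 have no common successor.
(F4): fails — Rsw and Rsu but w and u have no common successor.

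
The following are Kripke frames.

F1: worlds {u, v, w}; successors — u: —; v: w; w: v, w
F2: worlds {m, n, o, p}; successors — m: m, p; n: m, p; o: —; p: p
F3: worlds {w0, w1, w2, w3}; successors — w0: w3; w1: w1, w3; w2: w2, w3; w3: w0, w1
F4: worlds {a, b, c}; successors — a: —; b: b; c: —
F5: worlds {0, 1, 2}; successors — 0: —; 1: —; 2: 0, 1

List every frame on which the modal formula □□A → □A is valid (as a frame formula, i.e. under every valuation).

F1, F2, F4

This is the axiom for density; its first-order frame correspondent is ∀x ∀y (Rxy → ∃z (Rxz ∧ Rzy)).
F1: satisfies the condition.
F2: satisfies the condition.
F3: fails — Rw3w0 but no z with Rw3z and Rzw0.
F4: satisfies the condition.
F5: fails — R20 but no z with R2z and Rz0.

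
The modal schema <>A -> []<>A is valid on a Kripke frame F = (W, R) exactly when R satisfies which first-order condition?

This is the 5 axiom.
It corresponds to the Euclidean property: forall x forall y forall z (Rxy & Rxz -> Ryz).

the Euclidean property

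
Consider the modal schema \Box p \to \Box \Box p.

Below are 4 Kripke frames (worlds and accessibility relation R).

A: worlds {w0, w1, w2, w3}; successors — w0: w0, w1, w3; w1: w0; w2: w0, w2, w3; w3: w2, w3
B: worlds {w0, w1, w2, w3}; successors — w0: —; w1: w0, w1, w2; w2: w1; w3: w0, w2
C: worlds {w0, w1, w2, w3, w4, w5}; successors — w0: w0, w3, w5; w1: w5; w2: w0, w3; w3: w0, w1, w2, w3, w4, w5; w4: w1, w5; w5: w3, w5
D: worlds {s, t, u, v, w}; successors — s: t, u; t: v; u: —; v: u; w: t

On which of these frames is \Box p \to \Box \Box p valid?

Frame correspondent (Sahlqvist): \forall x \forall y \forall z (Rxy \wedge Ryz \to Rxz) — i.e. transitivity.
A: fails — Rw1w0 and Rw0w1 but not Rw1w1.
B: fails — Rw3w2 and Rw2w1 but not Rw3w1.
C: fails — Rw1w5 and Rw5w3 but not Rw1w3.
D: fails — Rwt and Rtv but not Rwv.

none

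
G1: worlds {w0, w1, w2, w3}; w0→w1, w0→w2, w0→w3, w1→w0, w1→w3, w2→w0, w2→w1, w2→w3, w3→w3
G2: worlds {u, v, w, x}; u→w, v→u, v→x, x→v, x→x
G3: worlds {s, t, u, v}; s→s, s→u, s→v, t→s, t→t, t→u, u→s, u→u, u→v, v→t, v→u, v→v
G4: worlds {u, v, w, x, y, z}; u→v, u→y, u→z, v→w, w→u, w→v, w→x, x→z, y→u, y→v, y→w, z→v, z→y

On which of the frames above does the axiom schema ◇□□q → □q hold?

Frame correspondent (Sahlqvist): ∀x ∀y ∀z ((xRy ∧ xRz) → ∃w (yR²w ∧ z = w)) — i.e. a generalized confluence (Geach) condition.
G1: fails — w0Rw3, w0Rw1 but no w with w3R²w and w1=w.
G2: fails — uRw, uRw but no t with wR²t and w=t.
G3: holds.
G4: fails — uRv, uRy but no t with vR²t and y=t.

G3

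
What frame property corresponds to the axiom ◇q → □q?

Suppose ◇q→□q is valid. Take Rxy, Rxz and set V(q)={y}. Then ◇q at x, so □q at x, so q at z, i.e. z=y.
Conversely, any frame satisfying ∀x ∀y ∀z (Rxy ∧ Rxz → y = z) validates the schema.
So the correspondent is partial functionality.

partial functionality: ∀x ∀y ∀z (Rxy ∧ Rxz → y = z)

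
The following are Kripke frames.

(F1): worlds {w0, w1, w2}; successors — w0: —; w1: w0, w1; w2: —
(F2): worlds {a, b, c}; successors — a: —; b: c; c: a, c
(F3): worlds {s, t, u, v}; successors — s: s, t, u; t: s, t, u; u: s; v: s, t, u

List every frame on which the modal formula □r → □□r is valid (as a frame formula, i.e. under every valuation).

(F1)

The schema corresponds to transitivity: ∀x ∀y ∀z (Rxy ∧ Ryz → Rxz).
(F1): holds.
(F2): fails — Rbc and Rca but not Rba.
(F3): fails — Rus and Rsu but not Ruu.
Valid on: (F1).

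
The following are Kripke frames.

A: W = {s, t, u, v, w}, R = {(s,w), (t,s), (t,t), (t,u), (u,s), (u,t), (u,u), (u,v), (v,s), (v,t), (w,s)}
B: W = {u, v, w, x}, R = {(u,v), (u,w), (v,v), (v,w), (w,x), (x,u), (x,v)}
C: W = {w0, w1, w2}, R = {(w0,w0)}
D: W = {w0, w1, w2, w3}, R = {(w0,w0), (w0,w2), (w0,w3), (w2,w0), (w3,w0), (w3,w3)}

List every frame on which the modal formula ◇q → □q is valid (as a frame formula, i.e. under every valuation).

This is the axiom for partial functionality; its first-order frame correspondent is ∀x ∀y ∀z (Rxy ∧ Rxz → y = z).
A: fails — t sees both s and t.
B: fails — u sees both v and w.
C: satisfies the condition.
D: fails — w0 sees both w0 and w2.
Valid on: C.

C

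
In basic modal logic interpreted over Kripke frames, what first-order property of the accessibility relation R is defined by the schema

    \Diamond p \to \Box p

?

partial functionality

Suppose ◇p→□p is valid. Take Rxy, Rxz and set V(p)={y}. Then ◇p at x, so □p at x, so p at z, i.e. z=y.
The converse is a direct semantic check.
Frame condition: \forall x \forall y \forall z (Rxy \wedge Rxz \to y = z).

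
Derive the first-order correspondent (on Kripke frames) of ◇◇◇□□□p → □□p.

This is a Sahlqvist (Geach-type) schema ◇^3□^3p → □^2◇^0p.
First-order correspondent: ∀x ∀y ∀z ((xR³y ∧ xR²z) → ∃w (yR³w ∧ z = w)).

∀x ∀y ∀z ((xR³y ∧ xR²z) → ∃w (yR³w ∧ z = w))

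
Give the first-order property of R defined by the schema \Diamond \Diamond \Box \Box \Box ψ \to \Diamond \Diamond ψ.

\forall x \forall y (x R^2 y \to \exists w (y R^3 w \wedge x R^2 w))

This is a Sahlqvist (Geach-type) schema ◇^2□^3ψ → □^0◇^2ψ.
Minimal-valuation argument: fix x; take any y with xR^2y and any z with xR^0z. Set V(ψ) to the set of worlds R-reachable from y in exactly 3 steps. Then □^3ψ holds at y, so the antecedent holds at x; validity forces ◇^2ψ at z, giving a w with zR^2w and yR^3w.
First-order correspondent: \forall x \forall y (x R^2 y \to \exists w (y R^3 w \wedge x R^2 w)).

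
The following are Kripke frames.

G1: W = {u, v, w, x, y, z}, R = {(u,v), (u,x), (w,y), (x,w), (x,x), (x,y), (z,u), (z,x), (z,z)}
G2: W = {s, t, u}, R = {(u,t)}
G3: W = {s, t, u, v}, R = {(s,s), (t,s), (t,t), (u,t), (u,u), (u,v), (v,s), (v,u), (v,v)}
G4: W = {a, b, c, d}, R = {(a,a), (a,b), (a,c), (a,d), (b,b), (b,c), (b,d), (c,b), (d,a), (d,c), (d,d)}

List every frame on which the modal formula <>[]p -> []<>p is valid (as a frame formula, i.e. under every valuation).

This is the axiom for convergence; its first-order frame correspondent is forall x forall y forall z (Rxy & Rxz -> exists w (Ryw & Rzw)).
G1: fails — Ruv and Ruv but v and v have no common successor.
G2: fails — Rut and Rut but t and t have no common successor.
G3: fails — Rvu and Rvs but u and s have no common successor.
G4: fails — Rac and Rad but c and d have no common successor.
Valid on no frame.

none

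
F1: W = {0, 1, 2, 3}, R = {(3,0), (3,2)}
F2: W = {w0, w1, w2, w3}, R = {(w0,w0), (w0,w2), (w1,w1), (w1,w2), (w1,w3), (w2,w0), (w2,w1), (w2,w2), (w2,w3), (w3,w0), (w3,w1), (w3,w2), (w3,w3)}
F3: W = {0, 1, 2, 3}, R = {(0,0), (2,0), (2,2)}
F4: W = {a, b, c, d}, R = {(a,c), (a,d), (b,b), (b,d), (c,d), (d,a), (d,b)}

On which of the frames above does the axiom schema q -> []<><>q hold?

F2

This is the axiom for a generalized confluence (Geach) condition; its first-order frame correspondent is forall x forall z (xRz -> exists w (x = w & z R^2 w)).
F1: fails — 3R0 but no w with 3=w and 0R²w.
F2: ✓.
F3: fails — 2R0 but no w with 2=w and 0R²w.
F4: fails — aRd but no w with a=w and dR²w.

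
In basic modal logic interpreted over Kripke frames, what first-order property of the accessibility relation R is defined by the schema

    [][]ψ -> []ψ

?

This schema is the C4 axiom.
It corresponds to density: forall x forall y (Rxy -> exists z (Rxz & Rzy)).

density: forall x forall y (Rxy -> exists z (Rxz & Rzy))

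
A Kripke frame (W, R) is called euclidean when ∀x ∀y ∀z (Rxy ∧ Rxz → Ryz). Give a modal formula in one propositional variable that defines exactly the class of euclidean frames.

The condition is the Euclidean property. The 5 schema ◇q → □◇q defines it.

◇q → □◇q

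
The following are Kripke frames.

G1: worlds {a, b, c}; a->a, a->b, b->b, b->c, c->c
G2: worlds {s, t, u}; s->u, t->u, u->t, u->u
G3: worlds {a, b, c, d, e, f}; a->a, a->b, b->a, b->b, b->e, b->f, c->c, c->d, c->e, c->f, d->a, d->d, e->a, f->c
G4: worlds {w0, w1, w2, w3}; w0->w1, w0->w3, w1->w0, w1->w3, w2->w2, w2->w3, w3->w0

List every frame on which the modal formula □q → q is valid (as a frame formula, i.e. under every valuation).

G1

This is the axiom for reflexivity; its first-order frame correspondent is ∀x Rxx.
G1: ✓.
G2: fails — world s does not see itself.
G3: fails — world e does not see itself.
G4: fails — world w0 does not see itself.
Valid on: G1.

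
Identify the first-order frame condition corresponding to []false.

Emptiness of R

□⊥ is valid iff no world has any successor (otherwise □⊥ fails at any world with one).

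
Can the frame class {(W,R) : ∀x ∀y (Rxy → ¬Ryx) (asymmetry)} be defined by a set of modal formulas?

Not definable by any modal formula

Modal frame validity is preserved under surjective bounded morphisms.
The 3-cycle (worlds w0,w1,w2 with w0→w1→w2→w0) is asymmetric. Mapping every world to a single reflexive point • is a surjective bounded morphism, and the reflexive point is not asymmetric (R•• but asymmetry requires ¬R••).
So the class is not modally definable.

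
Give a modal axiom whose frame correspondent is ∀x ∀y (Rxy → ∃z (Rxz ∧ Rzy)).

□□q → □q

A defining formula is □□q → □q (the C4 axiom).
Suppose □□q→□q is valid. Take Rxy and set V(q)={w : xR²w}. Then □□q at x, so □q at x, so q at y, i.e. ∃z(Rxz∧Rzy).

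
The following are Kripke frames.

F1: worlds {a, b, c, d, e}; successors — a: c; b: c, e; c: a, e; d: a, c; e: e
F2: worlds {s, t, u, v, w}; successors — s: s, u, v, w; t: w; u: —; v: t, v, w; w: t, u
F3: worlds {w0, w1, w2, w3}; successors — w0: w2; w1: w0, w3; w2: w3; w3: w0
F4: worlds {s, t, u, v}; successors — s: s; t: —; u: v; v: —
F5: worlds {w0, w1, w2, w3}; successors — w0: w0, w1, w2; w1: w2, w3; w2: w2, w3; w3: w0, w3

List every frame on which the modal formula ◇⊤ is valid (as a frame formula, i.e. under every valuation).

The schema corresponds to seriality: ∀x ∃y Rxy.
F1: ✓.
F2: fails — world u has no successor.
F3: ✓.
F4: fails — world t has no successor.
F5: ✓.
Valid on: F1, F3, F5.

F1, F3, F5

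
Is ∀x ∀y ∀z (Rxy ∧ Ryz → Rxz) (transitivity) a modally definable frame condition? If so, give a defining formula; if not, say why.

This is a Sahlqvist condition; the 4 axiom □q → □□q defines it.
Suppose □q→□□q is valid. Take Rxy, Ryz and set V(q)={w : Rxw}. Then □q at x, so □□q at x, so □q at y, so q at z, i.e. Rxz.

Definable; □q → □□q defines it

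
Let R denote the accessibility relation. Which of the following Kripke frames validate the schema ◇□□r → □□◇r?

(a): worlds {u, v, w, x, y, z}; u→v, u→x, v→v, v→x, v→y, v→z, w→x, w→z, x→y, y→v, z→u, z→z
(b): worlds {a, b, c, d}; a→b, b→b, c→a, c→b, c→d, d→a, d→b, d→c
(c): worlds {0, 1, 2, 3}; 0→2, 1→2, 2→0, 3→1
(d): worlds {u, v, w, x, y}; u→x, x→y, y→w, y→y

(b), (c)

The schema corresponds to a generalized confluence (Geach) condition: ∀x ∀y ∀z ((xRy ∧ xR²z) → ∃w (yR²w ∧ zRw)).
(a): fails — uRx, uR²x but no t with xR²t and xRt.
(b): holds.
(c): holds.
(d): fails — xRy, xR²w but no t with yR²t and wRt.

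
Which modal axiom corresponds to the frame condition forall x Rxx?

This is reflexivity; the standard corresponding axiom is T: □q → q.

□q → q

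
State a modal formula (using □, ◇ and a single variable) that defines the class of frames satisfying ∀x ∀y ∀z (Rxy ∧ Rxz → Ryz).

A defining formula is ◇p → □◇p (the 5 axiom).
Suppose ◇p→□◇p is valid. Take Rxy, Rxz and set V(p)={y}. Then ◇p at x, so □◇p at x, so ◇p at z, so some w with Rzw has p; w=y, i.e. Rzy. By symmetry of the argument, Ryz.

◇p → □◇p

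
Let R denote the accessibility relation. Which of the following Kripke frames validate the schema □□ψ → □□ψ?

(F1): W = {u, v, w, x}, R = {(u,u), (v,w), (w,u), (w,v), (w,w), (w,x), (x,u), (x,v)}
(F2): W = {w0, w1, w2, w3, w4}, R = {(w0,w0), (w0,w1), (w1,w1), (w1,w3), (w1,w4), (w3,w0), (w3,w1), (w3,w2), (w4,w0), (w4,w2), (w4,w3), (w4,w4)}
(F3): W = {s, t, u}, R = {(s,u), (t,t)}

(F1), (F2), (F3)

The schema corresponds to a generalized confluence (Geach) condition: ∀x ∀z (xR²z → ∃w (xR²w ∧ z = w)).
(F1): holds.
(F2): holds.
(F3): holds.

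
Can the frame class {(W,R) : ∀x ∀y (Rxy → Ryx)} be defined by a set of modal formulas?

Yes: it is symmetry, defined by the B schema p → □◇p.
Suppose p→□◇p is valid. Take Rxy and set V(p)={x}. Then p at x, so □◇p at x, so ◇p at y, so some z with Ryz has p; z=x, i.e. Ryx.

Yes, by p → □◇p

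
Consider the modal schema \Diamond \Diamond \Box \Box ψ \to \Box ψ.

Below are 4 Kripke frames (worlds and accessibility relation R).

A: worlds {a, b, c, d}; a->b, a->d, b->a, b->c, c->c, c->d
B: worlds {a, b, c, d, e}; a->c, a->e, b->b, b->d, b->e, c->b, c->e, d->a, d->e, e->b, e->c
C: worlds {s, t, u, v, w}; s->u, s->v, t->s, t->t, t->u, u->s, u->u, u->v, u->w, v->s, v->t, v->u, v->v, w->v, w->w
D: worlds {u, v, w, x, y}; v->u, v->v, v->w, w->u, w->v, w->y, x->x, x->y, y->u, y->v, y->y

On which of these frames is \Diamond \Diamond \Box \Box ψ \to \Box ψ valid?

The schema corresponds to a generalized confluence (Geach) condition: \forall x \forall y \forall z ((x R^2 y \wedge xRz) \to \exists w (y R^2 w \wedge z = w)).
A: fails — aR²a, aRb but no w with aR²w and b=w.
B: fails — aR²e, aRc but no w with eR²w and c=w.
C: ✓.
D: fails — vR²u, vRu but no t with uR²t and u=t.
Valid on: C.

C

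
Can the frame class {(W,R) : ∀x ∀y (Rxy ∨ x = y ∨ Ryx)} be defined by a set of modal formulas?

Any modally definable frame class is closed under disjoint unions.
Take 4 disjoint single-world reflexive frames: each is trivially connected, but their disjoint union has 4 worlds with no edge between distinct components, so it is not connected.
So the class is not modally definable.

Not definable by any modal formula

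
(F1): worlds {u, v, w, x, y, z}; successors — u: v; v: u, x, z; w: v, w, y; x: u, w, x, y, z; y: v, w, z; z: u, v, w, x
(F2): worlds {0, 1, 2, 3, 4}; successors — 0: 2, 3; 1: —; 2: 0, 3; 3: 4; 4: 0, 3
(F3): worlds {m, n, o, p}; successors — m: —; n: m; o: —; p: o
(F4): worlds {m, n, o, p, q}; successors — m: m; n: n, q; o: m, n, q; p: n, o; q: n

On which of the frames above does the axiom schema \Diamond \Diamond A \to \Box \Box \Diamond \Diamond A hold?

This is the axiom for a generalized confluence (Geach) condition; its first-order frame correspondent is \forall x \forall y \forall z ((x R^2 y \wedge x R^2 z) \to \exists w (y = w \wedge z R^2 w)).
(F1): fails — vR²v, vR²u but no t with v=t and uR²t.
(F2): fails — 0R²0, 0R²4 but no w with 0=w and 4R²w.
(F3): condition met.
(F4): fails — oR²m, oR²n but no w with m=w and nR²w.
Valid on: (F3).

(F3)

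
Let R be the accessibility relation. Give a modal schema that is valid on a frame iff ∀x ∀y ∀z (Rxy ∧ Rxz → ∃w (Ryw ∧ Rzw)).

This is convergence; the standard corresponding axiom is .2: ◇□ψ → □◇ψ.
Suppose ◇□ψ→□◇ψ is valid. Take Rxy, Rxz and set V(ψ)={w : Ryw}. Then □ψ at y so ◇□ψ at x, so □◇ψ at x, so ◇ψ at z, giving w with Rzw and Ryw.

◇□ψ → □◇ψ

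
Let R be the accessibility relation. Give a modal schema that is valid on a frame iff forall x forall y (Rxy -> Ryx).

The condition is symmetry. The B schema r → □◇r defines it.

r → □◇r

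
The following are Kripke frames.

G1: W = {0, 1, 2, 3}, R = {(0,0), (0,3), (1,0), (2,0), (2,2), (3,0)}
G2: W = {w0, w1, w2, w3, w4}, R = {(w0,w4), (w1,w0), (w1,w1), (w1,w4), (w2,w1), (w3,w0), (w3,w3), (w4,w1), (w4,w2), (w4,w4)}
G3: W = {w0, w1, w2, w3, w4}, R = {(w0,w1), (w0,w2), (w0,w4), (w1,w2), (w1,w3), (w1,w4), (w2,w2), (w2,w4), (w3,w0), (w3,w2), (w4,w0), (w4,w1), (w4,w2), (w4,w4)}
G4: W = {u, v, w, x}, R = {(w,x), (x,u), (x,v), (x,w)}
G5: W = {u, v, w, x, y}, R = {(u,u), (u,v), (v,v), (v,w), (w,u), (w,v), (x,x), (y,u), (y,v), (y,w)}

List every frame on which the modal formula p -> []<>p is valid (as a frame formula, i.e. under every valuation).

This is the axiom for symmetry; its first-order frame correspondent is forall x forall y (Rxy -> Ryx).
G1: fails — R10 but not R01.
G2: fails — Rw1w0 but not Rw0w1.
G3: fails — Rw1w2 but not Rw2w1.
G4: fails — Rxu but not Rux.
G5: fails — Ruv but not Rvu.
Valid on no frame.

none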